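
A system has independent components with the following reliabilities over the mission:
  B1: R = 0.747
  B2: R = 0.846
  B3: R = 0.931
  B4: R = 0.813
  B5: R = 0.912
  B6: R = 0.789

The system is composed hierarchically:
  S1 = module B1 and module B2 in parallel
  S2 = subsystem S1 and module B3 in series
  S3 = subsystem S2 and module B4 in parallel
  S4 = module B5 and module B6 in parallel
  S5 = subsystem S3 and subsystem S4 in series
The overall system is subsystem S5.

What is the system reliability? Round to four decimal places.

Parallel (B1 and B2): 1 − (1 − 0.747000)(1 − 0.846000) = 0.961038
Series ([0.961038] and B3): 0.961038 × 0.931000 = 0.894726
Parallel ([0.894726] and B4): 1 − (1 − 0.894726)(1 − 0.813000) = 0.980314
Parallel (B5 and B6): 1 − (1 − 0.912000)(1 − 0.789000) = 0.981432
Series ([0.980314] and [0.981432]): 0.980314 × 0.981432 = 0.9621

0.9621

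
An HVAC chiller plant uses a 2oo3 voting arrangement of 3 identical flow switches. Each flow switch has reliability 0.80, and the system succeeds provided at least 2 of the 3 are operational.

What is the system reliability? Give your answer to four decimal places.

R = Σ_{i=2}^{3} C(3,i) p^i (1−p)^{3−i} with p = 0.80
C(3,2)·0.80^2·0.20^1 = 0.384000
C(3,3)·0.80^3·0.20^0 = 0.512000
Sum = 0.8960

0.8960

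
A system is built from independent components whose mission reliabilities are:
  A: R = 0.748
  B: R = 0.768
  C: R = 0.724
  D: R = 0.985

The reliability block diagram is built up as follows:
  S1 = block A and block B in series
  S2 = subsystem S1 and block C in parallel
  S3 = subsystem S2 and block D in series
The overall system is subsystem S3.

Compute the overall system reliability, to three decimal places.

0.869

Series (A and B): 0.74800 × 0.76800 = 0.57446
Parallel ([0.57446] and C): 1 − (1 − 0.57446)(1 − 0.72400) = 0.88255
Series ([0.88255] and D): 0.88255 × 0.98500 = 0.869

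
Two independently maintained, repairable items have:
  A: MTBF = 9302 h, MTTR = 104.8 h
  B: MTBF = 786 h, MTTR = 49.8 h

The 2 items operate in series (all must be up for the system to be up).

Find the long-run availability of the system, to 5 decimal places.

A(A) = MTBF/(MTBF+MTTR) = 9302/(9302+104.8) = 0.988859
A(B) = MTBF/(MTBF+MTTR) = 786/(786+49.8) = 0.940416
Series availability: 0.988859 × 0.940416 = 0.92994

0.92994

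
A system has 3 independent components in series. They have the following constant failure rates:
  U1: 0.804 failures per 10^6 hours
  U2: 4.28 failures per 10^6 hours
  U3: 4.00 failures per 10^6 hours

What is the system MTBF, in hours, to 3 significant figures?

Series of exponential components: λ_sys = Σ λ_i
λ_sys = 0.000000804 + 0.00000428 + 0.00000400 = 9.0840e-06 /h
MTBF = 1 / λ_sys = 110000 h

110000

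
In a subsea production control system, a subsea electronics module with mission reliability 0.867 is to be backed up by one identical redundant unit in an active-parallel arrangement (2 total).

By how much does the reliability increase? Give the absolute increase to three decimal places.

R_before = 0.867
R_after = 1 − (1 − 0.867)^2 = 0.982
ΔR = 0.982 − 0.867 = 0.115

0.115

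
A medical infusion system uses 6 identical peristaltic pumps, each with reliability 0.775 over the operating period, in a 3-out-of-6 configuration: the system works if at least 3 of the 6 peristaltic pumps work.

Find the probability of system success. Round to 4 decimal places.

0.9741

R = Σ_{i=3}^{6} C(6,i) p^i (1−p)^{6−i} with p = 0.775
C(6,3)·0.775^3·0.225^3 = 0.106043
C(6,4)·0.775^4·0.225^2 = 0.273945
C(6,5)·0.775^5·0.225^1 = 0.377435
C(6,6)·0.775^6·0.225^0 = 0.216676
Sum = 0.9741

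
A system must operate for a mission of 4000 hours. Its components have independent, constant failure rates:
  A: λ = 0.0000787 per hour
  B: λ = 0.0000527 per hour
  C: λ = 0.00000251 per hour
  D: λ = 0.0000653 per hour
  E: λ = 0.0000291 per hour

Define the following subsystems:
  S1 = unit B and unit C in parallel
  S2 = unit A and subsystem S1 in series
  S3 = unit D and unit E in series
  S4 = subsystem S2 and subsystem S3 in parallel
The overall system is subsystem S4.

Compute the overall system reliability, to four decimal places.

R(A) = exp(−0.0000787 × 4000) = 0.729935
R(B) = exp(−0.0000527 × 4000) = 0.809936
R(C) = exp(−0.00000251 × 4000) = 0.990010
R(D) = exp(−0.0000653 × 4000) = 0.770127
R(E) = exp(−0.0000291 × 4000) = 0.890119
Parallel (B and C): 1 − (1 − 0.809936)(1 − 0.990010) = 0.998101
Series (A and [0.998101]): 0.729935 × 0.998101 = 0.728549
Series (D and E): 0.770127 × 0.890119 = 0.685505
Parallel ([0.728549] and [0.685505]): 1 − (1 − 0.728549)(1 − 0.685505) = 0.9146

0.9146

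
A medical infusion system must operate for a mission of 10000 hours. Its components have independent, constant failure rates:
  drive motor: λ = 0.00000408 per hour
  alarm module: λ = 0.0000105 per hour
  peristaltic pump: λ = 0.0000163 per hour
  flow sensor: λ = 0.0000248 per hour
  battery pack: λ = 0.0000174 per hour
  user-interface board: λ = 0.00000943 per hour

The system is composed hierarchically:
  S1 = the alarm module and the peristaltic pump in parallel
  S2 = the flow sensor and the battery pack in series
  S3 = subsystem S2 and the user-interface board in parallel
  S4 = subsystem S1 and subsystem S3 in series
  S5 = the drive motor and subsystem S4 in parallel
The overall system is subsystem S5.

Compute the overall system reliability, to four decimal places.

R(drive motor) = exp(−0.00000408 × 10000) = 0.960021
R(alarm module) = exp(−0.0000105 × 10000) = 0.900325
R(peristaltic pump) = exp(−0.0000163 × 10000) = 0.849591
R(flow sensor) = exp(−0.0000248 × 10000) = 0.780360
R(battery pack) = exp(−0.0000174 × 10000) = 0.840297
R(user-interface board) = exp(−0.00000943 × 10000) = 0.910010
Parallel (alarm module and peristaltic pump): 1 − (1 − 0.900325)(1 − 0.849591) = 0.985008
Series (flow sensor and battery pack): 0.780360 × 0.840297 = 0.655734
Parallel ([0.655734] and user-interface board): 1 − (1 − 0.655734)(1 − 0.910010) = 0.969020
Series ([0.985008] and [0.969020]): 0.985008 × 0.969020 = 0.954492
Parallel (drive motor and [0.954492]): 1 − (1 − 0.960021)(1 − 0.954492) = 0.9982

0.9982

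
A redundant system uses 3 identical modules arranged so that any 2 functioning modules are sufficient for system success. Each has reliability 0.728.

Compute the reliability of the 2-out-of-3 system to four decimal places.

R = Σ_{i=2}^{3} C(3,i) p^i (1−p)^{3−i} with p = 0.728
C(3,2)·0.728^2·0.272^1 = 0.432467
C(3,3)·0.728^3·0.272^0 = 0.385828
Sum = 0.8183

0.8183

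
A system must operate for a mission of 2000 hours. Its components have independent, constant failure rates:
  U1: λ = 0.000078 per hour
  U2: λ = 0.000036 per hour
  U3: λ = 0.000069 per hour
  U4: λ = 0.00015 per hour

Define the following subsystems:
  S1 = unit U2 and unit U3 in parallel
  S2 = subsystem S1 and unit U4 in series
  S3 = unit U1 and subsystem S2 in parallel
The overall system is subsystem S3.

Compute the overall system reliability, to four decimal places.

R(U1) = exp(−0.000078 × 2000) = 0.855559
R(U2) = exp(−0.000036 × 2000) = 0.930531
R(U3) = exp(−0.000069 × 2000) = 0.871099
R(U4) = exp(−0.00015 × 2000) = 0.740818
Parallel (U2 and U3): 1 − (1 − 0.930531)(1 − 0.871099) = 0.991045
Series ([0.991045] and U4): 0.991045 × 0.740818 = 0.734184
Parallel (U1 and [0.734184]): 1 − (1 − 0.855559)(1 − 0.734184) = 0.9616

0.9616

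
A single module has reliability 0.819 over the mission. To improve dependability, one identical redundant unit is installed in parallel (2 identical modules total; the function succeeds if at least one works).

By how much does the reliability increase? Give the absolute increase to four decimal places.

R_before = 0.819
R_after = 1 − (1 − 0.819)^2 = 0.9672
ΔR = 0.9672 − 0.819 = 0.1482

0.1482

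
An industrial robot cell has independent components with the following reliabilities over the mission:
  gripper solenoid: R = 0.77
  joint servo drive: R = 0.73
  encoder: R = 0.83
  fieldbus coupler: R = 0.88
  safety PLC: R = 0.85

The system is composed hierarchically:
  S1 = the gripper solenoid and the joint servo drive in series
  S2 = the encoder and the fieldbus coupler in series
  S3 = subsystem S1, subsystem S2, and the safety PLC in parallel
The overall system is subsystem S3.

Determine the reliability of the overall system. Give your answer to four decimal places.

0.9823

Series (gripper solenoid and joint servo drive): 0.770000 × 0.730000 = 0.562100
Series (encoder and fieldbus coupler): 0.830000 × 0.880000 = 0.730400
Parallel ([0.562100], [0.730400], and safety PLC): 1 − (1 − 0.562100)(1 − 0.730400)(1 − 0.850000) = 0.9823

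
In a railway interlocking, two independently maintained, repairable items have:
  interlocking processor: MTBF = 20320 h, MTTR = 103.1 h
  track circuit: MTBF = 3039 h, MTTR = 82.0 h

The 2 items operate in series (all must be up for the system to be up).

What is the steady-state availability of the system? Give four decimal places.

0.9688

A(interlocking processor) = MTBF/(MTBF+MTTR) = 20320/(20320+103.1) = 0.994952
A(track circuit) = MTBF/(MTBF+MTTR) = 3039/(3039+82.0) = 0.973726
Series availability: 0.994952 × 0.973726 = 0.9688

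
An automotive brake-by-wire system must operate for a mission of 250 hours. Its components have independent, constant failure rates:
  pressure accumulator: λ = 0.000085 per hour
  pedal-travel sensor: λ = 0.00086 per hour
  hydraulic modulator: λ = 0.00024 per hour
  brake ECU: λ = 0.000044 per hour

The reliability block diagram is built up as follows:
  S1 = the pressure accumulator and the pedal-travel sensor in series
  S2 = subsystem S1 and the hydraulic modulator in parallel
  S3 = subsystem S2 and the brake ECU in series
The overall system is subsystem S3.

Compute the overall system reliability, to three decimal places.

0.977

R(pressure accumulator) = exp(−0.000085 × 250) = 0.97897
R(pedal-travel sensor) = exp(−0.00086 × 250) = 0.80654
R(hydraulic modulator) = exp(−0.00024 × 250) = 0.94176
R(brake ECU) = exp(−0.000044 × 250) = 0.98906
Series (pressure accumulator and pedal-travel sensor): 0.97897 × 0.80654 = 0.78958
Parallel ([0.78958] and hydraulic modulator): 1 − (1 − 0.78958)(1 − 0.94176) = 0.98775
Series ([0.98775] and brake ECU): 0.98775 × 0.98906 = 0.977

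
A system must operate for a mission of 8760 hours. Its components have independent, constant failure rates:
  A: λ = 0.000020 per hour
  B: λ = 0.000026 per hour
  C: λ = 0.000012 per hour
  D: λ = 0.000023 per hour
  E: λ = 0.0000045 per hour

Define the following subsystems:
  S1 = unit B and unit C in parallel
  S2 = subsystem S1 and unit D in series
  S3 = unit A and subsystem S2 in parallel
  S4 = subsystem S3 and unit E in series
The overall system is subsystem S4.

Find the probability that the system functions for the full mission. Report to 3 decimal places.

0.931

R(A) = exp(−0.000020 × 8760) = 0.83929
R(B) = exp(−0.000026 × 8760) = 0.79632
R(C) = exp(−0.000012 × 8760) = 0.90022
R(D) = exp(−0.000023 × 8760) = 0.81752
R(E) = exp(−0.0000045 × 8760) = 0.96135
Parallel (B and C): 1 − (1 − 0.79632)(1 − 0.90022) = 0.97968
Series ([0.97968] and D): 0.97968 × 0.81752 = 0.80091
Parallel (A and [0.80091]): 1 − (1 − 0.83929)(1 − 0.80091) = 0.96800
Series ([0.96800] and E): 0.96800 × 0.96135 = 0.931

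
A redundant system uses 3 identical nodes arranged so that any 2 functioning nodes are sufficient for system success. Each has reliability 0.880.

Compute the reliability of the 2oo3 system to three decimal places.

0.960

R = Σ_{i=2}^{3} C(3,i) p^i (1−p)^{3−i} with p = 0.880
C(3,2)·0.880^2·0.120^1 = 0.27878
C(3,3)·0.880^3·0.120^0 = 0.68147
Sum = 0.960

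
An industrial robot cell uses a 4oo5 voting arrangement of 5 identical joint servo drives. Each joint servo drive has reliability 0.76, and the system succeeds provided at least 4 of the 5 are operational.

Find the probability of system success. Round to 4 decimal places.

0.6539

R = Σ_{i=4}^{5} C(5,i) p^i (1−p)^{5−i} with p = 0.76
C(5,4)·0.76^4·0.24^1 = 0.400346
C(5,5)·0.76^5·0.24^0 = 0.253553
Sum = 0.6539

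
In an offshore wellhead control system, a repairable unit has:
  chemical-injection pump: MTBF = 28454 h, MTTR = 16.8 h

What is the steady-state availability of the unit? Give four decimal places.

0.9994

A(chemical-injection pump) = MTBF/(MTBF+MTTR) = 28454/(28454+16.8) = 0.9994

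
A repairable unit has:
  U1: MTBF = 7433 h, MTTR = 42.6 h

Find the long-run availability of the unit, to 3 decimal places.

0.994

A(U1) = MTBF/(MTBF+MTTR) = 7433/(7433+42.6) = 0.994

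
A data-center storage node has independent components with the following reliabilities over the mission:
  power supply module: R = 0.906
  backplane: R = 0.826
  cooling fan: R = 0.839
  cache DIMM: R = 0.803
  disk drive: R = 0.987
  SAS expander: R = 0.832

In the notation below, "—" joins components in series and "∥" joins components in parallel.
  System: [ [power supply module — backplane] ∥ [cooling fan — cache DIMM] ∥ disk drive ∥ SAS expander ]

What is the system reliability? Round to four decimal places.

0.9998

Series (power supply module and backplane): 0.906000 × 0.826000 = 0.748356
Series (cooling fan and cache DIMM): 0.839000 × 0.803000 = 0.673717
Parallel ([0.748356], [0.673717], disk drive, and SAS expander): 1 − (1 − 0.748356)(1 − 0.673717)(1 − 0.987000)(1 − 0.832000) = 0.9998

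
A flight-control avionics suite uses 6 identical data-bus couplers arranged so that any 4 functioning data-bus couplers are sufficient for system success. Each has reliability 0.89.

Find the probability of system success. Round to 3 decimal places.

R = Σ_{i=4}^{6} C(6,i) p^i (1−p)^{6−i} with p = 0.89
C(6,4)·0.89^4·0.11^2 = 0.11388
C(6,5)·0.89^5·0.11^1 = 0.36855
C(6,6)·0.89^6·0.11^0 = 0.49698
Sum = 0.979

0.979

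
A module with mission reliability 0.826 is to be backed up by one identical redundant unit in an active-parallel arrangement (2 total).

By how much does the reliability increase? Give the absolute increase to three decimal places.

0.144

R_before = 0.826
R_after = 1 − (1 − 0.826)^2 = 0.970
ΔR = 0.970 − 0.826 = 0.144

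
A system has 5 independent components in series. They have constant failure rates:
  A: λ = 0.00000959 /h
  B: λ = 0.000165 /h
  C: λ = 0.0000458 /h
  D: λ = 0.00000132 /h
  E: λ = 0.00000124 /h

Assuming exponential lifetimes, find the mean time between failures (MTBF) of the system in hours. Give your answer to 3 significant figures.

Series of exponential components: λ_sys = Σ λ_i
λ_sys = 0.00000959 + 0.000165 + 0.0000458 + 0.00000132 + 0.00000124 = 2.2295e-04 /h
MTBF = 1 / λ_sys = 4490 h

4490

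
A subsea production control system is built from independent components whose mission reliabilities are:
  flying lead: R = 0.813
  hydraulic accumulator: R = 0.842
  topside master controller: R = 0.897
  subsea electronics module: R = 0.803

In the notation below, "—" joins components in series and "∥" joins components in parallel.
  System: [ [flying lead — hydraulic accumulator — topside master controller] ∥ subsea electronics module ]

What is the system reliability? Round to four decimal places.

0.9240

Series (flying lead, hydraulic accumulator, and topside master controller): 0.813000 × 0.842000 × 0.897000 = 0.614038
Parallel ([0.614038] and subsea electronics module): 1 − (1 − 0.614038)(1 − 0.803000) = 0.9240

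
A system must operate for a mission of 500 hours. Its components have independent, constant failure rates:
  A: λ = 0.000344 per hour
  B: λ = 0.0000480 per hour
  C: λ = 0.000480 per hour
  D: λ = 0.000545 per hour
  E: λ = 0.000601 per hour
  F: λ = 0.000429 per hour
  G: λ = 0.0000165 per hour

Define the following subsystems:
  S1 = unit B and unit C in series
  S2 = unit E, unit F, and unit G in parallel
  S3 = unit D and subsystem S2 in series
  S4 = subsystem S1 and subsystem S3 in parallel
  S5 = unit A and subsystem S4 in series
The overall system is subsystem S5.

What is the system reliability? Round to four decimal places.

0.7953

R(A) = exp(−0.000344 × 500) = 0.841979
R(B) = exp(−0.0000480 × 500) = 0.976286
R(C) = exp(−0.000480 × 500) = 0.786628
R(D) = exp(−0.000545 × 500) = 0.761473
R(E) = exp(−0.000601 × 500) = 0.740448
R(F) = exp(−0.000429 × 500) = 0.806945
R(G) = exp(−0.0000165 × 500) = 0.991784
Series (B and C): 0.976286 × 0.786628 = 0.767974
Parallel (E, F, and G): 1 − (1 − 0.740448)(1 − 0.806945)(1 − 0.991784) = 0.999588
Series (D and [0.999588]): 0.761473 × 0.999588 = 0.761159
Parallel ([0.767974] and [0.761159]): 1 − (1 − 0.767974)(1 − 0.761159) = 0.944583
Series (A and [0.944583]): 0.841979 × 0.944583 = 0.7953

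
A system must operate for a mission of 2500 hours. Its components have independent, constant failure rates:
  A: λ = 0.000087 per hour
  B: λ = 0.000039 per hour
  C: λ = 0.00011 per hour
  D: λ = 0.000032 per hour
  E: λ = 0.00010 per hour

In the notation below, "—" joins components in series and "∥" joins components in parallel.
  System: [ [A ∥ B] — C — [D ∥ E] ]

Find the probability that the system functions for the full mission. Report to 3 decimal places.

0.733

R(A) = exp(−0.000087 × 2500) = 0.80453
R(B) = exp(−0.000039 × 2500) = 0.90710
R(C) = exp(−0.00011 × 2500) = 0.75957
R(D) = exp(−0.000032 × 2500) = 0.92312
R(E) = exp(−0.00010 × 2500) = 0.77880
Parallel (A and B): 1 − (1 − 0.80453)(1 − 0.90710) = 0.98184
Parallel (D and E): 1 − (1 − 0.92312)(1 − 0.77880) = 0.98299
Series ([0.98184], C, and [0.98299]): 0.98184 × 0.75957 × 0.98299 = 0.733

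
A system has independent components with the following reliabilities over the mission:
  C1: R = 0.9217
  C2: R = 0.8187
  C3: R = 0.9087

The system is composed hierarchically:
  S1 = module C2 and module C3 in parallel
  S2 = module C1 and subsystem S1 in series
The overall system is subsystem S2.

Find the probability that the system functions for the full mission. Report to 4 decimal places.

Parallel (C2 and C3): 1 − (1 − 0.818700)(1 − 0.908700) = 0.983447
Series (C1 and [0.983447]): 0.921700 × 0.983447 = 0.9064

0.9064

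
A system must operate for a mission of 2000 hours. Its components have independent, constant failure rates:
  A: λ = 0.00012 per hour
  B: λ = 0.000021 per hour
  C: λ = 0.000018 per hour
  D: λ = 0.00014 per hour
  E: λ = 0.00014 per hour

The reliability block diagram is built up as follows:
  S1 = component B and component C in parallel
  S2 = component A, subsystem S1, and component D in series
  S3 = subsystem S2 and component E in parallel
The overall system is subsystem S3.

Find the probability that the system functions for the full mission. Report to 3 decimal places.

R(A) = exp(−0.00012 × 2000) = 0.78663
R(B) = exp(−0.000021 × 2000) = 0.95887
R(C) = exp(−0.000018 × 2000) = 0.96464
R(D) = exp(−0.00014 × 2000) = 0.75578
R(E) = exp(−0.00014 × 2000) = 0.75578
Parallel (B and C): 1 − (1 − 0.95887)(1 − 0.96464) = 0.99855
Series (A, [0.99855], and D): 0.78663 × 0.99855 × 0.75578 = 0.59366
Parallel ([0.59366] and E): 1 − (1 − 0.59366)(1 − 0.75578) = 0.901

0.901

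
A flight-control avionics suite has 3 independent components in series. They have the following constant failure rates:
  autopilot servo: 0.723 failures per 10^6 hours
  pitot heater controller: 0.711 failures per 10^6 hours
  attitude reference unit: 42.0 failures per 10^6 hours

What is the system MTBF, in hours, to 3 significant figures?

23000

Series of exponential components: λ_sys = Σ λ_i
λ_sys = 0.000000723 + 0.000000711 + 0.0000420 = 4.3434e-05 /h
MTBF = 1 / λ_sys = 23000 h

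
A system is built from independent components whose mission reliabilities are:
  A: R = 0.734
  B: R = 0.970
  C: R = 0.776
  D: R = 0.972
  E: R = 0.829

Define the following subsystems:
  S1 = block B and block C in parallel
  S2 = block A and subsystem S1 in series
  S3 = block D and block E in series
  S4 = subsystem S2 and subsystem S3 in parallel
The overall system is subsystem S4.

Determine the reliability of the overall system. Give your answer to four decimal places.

Parallel (B and C): 1 − (1 − 0.970000)(1 − 0.776000) = 0.993280
Series (A and [0.993280]): 0.734000 × 0.993280 = 0.729068
Series (D and E): 0.972000 × 0.829000 = 0.805788
Parallel ([0.729068] and [0.805788]): 1 − (1 − 0.729068)(1 − 0.805788) = 0.9474

0.9474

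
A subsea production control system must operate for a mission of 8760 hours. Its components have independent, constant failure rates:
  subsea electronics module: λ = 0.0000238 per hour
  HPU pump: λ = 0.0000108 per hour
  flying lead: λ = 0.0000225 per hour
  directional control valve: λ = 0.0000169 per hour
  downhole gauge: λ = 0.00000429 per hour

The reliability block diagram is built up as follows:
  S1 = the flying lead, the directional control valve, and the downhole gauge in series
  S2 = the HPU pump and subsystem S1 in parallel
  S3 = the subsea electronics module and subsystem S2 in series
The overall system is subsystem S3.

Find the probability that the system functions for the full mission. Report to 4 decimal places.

0.7885

R(subsea electronics module) = exp(−0.0000238 × 8760) = 0.811811
R(HPU pump) = exp(−0.0000108 × 8760) = 0.909729
R(flying lead) = exp(−0.0000225 × 8760) = 0.821109
R(directional control valve) = exp(−0.0000169 × 8760) = 0.862393
R(downhole gauge) = exp(−0.00000429 × 8760) = 0.963117
Series (flying lead, directional control valve, and downhole gauge): 0.821109 × 0.862393 × 0.963117 = 0.682001
Parallel (HPU pump and [0.682001]): 1 − (1 − 0.909729)(1 − 0.682001) = 0.971294
Series (subsea electronics module and [0.971294]): 0.811811 × 0.971294 = 0.7885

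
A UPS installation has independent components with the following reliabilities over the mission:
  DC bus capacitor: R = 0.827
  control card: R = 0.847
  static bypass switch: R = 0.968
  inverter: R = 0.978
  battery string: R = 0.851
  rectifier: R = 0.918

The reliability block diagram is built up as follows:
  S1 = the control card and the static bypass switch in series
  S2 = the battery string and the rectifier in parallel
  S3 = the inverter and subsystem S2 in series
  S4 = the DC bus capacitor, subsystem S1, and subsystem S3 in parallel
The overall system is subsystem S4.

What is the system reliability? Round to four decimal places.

Series (control card and static bypass switch): 0.847000 × 0.968000 = 0.819896
Parallel (battery string and rectifier): 1 − (1 − 0.851000)(1 − 0.918000) = 0.987782
Series (inverter and [0.987782]): 0.978000 × 0.987782 = 0.966051
Parallel (DC bus capacitor, [0.819896], and [0.966051]): 1 − (1 − 0.827000)(1 − 0.819896)(1 − 0.966051) = 0.9989

0.9989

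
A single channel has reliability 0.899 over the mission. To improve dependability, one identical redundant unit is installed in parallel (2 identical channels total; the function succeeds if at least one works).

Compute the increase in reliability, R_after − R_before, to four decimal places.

0.0908

R_before = 0.899
R_after = 1 − (1 − 0.899)^2 = 0.9898
ΔR = 0.9898 − 0.899 = 0.0908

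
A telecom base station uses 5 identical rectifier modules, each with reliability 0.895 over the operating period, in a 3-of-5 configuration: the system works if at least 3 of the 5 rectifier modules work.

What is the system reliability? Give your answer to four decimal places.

R = Σ_{i=3}^{5} C(5,i) p^i (1−p)^{5−i} with p = 0.895
C(5,3)·0.895^3·0.105^2 = 0.079040
C(5,4)·0.895^4·0.105^1 = 0.336862
C(5,5)·0.895^5·0.105^0 = 0.574269
Sum = 0.9902

0.9902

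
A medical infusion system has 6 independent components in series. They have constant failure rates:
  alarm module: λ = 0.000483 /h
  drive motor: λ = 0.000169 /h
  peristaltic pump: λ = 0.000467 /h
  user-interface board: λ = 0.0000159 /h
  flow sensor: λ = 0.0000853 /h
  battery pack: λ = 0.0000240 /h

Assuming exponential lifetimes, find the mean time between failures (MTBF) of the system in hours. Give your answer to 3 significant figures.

Series of exponential components: λ_sys = Σ λ_i
λ_sys = 0.000483 + 0.000169 + 0.000467 + 0.0000159 + 0.0000853 + 0.0000240 = 1.2442e-03 /h
MTBF = 1 / λ_sys = 804 h

804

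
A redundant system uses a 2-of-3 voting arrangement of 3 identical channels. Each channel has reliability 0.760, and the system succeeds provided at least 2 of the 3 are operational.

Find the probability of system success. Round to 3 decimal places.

R = Σ_{i=2}^{3} C(3,i) p^i (1−p)^{3−i} with p = 0.760
C(3,2)·0.760^2·0.240^1 = 0.41587
C(3,3)·0.760^3·0.240^0 = 0.43898
Sum = 0.855

0.855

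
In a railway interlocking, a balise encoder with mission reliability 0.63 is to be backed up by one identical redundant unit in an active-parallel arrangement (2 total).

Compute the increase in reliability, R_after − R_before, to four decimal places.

R_before = 0.63
R_after = 1 − (1 − 0.63)^2 = 0.8631
ΔR = 0.8631 − 0.63 = 0.2331

0.2331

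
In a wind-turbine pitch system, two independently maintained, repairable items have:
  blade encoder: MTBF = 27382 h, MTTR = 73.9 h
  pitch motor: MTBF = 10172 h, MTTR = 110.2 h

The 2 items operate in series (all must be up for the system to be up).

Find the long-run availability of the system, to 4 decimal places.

A(blade encoder) = MTBF/(MTBF+MTTR) = 27382/(27382+73.9) = 0.997308
A(pitch motor) = MTBF/(MTBF+MTTR) = 10172/(10172+110.2) = 0.989282
Series availability: 0.997308 × 0.989282 = 0.9866

0.9866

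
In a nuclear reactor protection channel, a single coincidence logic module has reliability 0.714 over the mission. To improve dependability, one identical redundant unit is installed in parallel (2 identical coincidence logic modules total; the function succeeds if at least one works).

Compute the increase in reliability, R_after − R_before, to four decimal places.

0.2042

R_before = 0.714
R_after = 1 − (1 − 0.714)^2 = 0.9182
ΔR = 0.9182 − 0.714 = 0.2042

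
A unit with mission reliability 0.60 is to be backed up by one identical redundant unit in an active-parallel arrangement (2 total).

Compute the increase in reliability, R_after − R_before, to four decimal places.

0.2400

R_before = 0.60
R_after = 1 − (1 − 0.60)^2 = 0.8400
ΔR = 0.8400 − 0.60 = 0.2400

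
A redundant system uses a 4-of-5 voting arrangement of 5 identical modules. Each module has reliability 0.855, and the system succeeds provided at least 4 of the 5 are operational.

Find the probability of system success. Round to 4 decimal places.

0.8443

R = Σ_{i=4}^{5} C(5,i) p^i (1−p)^{5−i} with p = 0.855
C(5,4)·0.855^4·0.145^1 = 0.387438
C(5,5)·0.855^5·0.145^0 = 0.456910
Sum = 0.8443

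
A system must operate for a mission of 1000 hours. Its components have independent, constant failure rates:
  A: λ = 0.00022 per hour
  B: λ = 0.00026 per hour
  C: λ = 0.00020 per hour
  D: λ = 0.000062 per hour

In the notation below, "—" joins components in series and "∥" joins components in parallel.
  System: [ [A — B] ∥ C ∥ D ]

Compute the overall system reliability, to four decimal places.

R(A) = exp(−0.00022 × 1000) = 0.802519
R(B) = exp(−0.00026 × 1000) = 0.771052
R(C) = exp(−0.00020 × 1000) = 0.818731
R(D) = exp(−0.000062 × 1000) = 0.939883
Series (A and B): 0.802519 × 0.771052 = 0.618784
Parallel ([0.618784], C, and D): 1 − (1 − 0.618784)(1 − 0.818731)(1 − 0.939883) = 0.9958

0.9958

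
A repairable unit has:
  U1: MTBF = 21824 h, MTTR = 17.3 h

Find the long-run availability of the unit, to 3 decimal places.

A(U1) = MTBF/(MTBF+MTTR) = 21824/(21824+17.3) = 0.999

0.999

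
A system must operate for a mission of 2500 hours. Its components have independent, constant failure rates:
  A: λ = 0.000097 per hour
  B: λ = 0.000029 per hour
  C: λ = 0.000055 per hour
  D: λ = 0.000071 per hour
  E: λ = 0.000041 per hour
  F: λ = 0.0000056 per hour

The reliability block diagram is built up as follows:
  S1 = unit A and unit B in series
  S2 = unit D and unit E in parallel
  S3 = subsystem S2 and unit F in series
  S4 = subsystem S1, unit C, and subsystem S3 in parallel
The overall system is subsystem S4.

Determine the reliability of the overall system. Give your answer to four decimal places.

R(A) = exp(−0.000097 × 2500) = 0.784664
R(B) = exp(−0.000029 × 2500) = 0.930066
R(C) = exp(−0.000055 × 2500) = 0.871534
R(D) = exp(−0.000071 × 2500) = 0.837361
R(E) = exp(−0.000041 × 2500) = 0.902578
R(F) = exp(−0.0000056 × 2500) = 0.986098
Series (A and B): 0.784664 × 0.930066 = 0.729789
Parallel (D and E): 1 − (1 − 0.837361)(1 − 0.902578) = 0.984155
Series ([0.984155] and F): 0.984155 × 0.986098 = 0.970473
Parallel ([0.729789], C, and [0.970473]): 1 − (1 − 0.729789)(1 − 0.871534)(1 − 0.970473) = 0.9990

0.9990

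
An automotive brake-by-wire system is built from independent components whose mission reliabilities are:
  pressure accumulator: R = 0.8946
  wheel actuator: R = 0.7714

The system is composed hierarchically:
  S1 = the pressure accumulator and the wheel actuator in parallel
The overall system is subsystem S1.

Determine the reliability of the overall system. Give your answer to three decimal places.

0.976

Parallel (pressure accumulator and wheel actuator): 1 − (1 − 0.89460)(1 − 0.77140) = 0.976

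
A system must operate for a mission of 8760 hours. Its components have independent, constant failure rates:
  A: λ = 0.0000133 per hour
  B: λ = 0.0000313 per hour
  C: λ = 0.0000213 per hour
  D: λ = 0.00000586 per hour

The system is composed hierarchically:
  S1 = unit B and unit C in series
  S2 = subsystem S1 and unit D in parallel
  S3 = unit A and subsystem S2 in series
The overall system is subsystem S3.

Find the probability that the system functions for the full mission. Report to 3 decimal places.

R(A) = exp(−0.0000133 × 8760) = 0.89002
R(B) = exp(−0.0000313 × 8760) = 0.76019
R(C) = exp(−0.0000213 × 8760) = 0.82979
R(D) = exp(−0.00000586 × 8760) = 0.94996
Series (B and C): 0.76019 × 0.82979 = 0.63080
Parallel ([0.63080] and D): 1 − (1 − 0.63080)(1 − 0.94996) = 0.98153
Series (A and [0.98153]): 0.89002 × 0.98153 = 0.874

0.874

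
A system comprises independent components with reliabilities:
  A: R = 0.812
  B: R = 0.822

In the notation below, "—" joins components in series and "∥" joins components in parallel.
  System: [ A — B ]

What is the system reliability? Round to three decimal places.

0.667

Series (A and B): 0.81200 × 0.82200 = 0.667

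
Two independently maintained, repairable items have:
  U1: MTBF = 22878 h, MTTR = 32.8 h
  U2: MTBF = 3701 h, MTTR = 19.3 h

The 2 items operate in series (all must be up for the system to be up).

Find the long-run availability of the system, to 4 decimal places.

0.9934

A(U1) = MTBF/(MTBF+MTTR) = 22878/(22878+32.8) = 0.998568
A(U2) = MTBF/(MTBF+MTTR) = 3701/(3701+19.3) = 0.994812
Series availability: 0.998568 × 0.994812 = 0.9934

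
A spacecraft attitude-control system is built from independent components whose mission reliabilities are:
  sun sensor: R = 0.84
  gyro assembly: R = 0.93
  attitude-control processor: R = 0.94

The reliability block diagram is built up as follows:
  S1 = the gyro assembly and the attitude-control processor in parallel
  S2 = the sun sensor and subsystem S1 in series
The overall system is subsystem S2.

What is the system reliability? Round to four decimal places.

0.8365

Parallel (gyro assembly and attitude-control processor): 1 − (1 − 0.930000)(1 − 0.940000) = 0.995800
Series (sun sensor and [0.995800]): 0.840000 × 0.995800 = 0.8365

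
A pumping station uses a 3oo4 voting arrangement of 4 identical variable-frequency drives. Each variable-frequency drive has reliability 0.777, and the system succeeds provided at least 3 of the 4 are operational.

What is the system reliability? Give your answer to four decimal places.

0.7829

R = Σ_{i=3}^{4} C(4,i) p^i (1−p)^{4−i} with p = 0.777
C(4,3)·0.777^3·0.223^1 = 0.418435
C(4,4)·0.777^4·0.223^0 = 0.364489
Sum = 0.7829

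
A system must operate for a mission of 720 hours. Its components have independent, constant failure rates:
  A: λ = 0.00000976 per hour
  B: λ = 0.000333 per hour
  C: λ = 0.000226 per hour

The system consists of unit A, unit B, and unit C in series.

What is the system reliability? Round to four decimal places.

0.6640

R(A) = exp(−0.00000976 × 720) = 0.992997
R(B) = exp(−0.000333 × 720) = 0.786817
R(C) = exp(−0.000226 × 720) = 0.849829
Series (A, B, and C): 0.992997 × 0.786817 × 0.849829 = 0.6640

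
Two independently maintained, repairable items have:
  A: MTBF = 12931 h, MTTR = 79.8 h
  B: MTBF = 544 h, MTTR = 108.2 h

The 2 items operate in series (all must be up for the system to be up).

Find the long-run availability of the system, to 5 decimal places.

A(A) = MTBF/(MTBF+MTTR) = 12931/(12931+79.8) = 0.993867
A(B) = MTBF/(MTBF+MTTR) = 544/(544+108.2) = 0.834100
Series availability: 0.993867 × 0.834100 = 0.82898

0.82898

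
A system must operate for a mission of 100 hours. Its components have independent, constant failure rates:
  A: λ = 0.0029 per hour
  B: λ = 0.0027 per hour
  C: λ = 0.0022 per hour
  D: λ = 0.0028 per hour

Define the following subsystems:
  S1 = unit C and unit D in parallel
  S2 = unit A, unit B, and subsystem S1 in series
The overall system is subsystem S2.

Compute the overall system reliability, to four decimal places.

0.5437

R(A) = exp(−0.0029 × 100) = 0.748264
R(B) = exp(−0.0027 × 100) = 0.763379
R(C) = exp(−0.0022 × 100) = 0.802519
R(D) = exp(−0.0028 × 100) = 0.755784
Parallel (C and D): 1 − (1 − 0.802519)(1 − 0.755784) = 0.951772
Series (A, B, and [0.951772]): 0.748264 × 0.763379 × 0.951772 = 0.5437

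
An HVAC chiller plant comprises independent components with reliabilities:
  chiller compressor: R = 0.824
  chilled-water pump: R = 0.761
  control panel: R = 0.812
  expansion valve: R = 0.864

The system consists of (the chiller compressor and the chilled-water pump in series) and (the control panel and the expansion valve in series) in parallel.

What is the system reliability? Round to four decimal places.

0.8887

Series (chiller compressor and chilled-water pump): 0.824000 × 0.761000 = 0.627064
Series (control panel and expansion valve): 0.812000 × 0.864000 = 0.701568
Parallel ([0.627064] and [0.701568]): 1 − (1 − 0.627064)(1 − 0.701568) = 0.8887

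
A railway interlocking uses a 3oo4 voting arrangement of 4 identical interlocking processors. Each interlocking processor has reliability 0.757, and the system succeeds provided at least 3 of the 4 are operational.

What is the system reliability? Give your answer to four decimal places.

0.7500

R = Σ_{i=3}^{4} C(4,i) p^i (1−p)^{4−i} with p = 0.757
C(4,3)·0.757^3·0.243^1 = 0.421652
C(4,4)·0.757^4·0.243^0 = 0.328385
Sum = 0.7500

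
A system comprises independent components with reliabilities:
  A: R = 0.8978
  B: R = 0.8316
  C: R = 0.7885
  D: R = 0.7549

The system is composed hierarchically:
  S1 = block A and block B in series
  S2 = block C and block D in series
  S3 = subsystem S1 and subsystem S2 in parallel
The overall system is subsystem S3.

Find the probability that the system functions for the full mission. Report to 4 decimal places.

0.8974

Series (A and B): 0.897800 × 0.831600 = 0.746610
Series (C and D): 0.788500 × 0.754900 = 0.595239
Parallel ([0.746610] and [0.595239]): 1 − (1 − 0.746610)(1 − 0.595239) = 0.8974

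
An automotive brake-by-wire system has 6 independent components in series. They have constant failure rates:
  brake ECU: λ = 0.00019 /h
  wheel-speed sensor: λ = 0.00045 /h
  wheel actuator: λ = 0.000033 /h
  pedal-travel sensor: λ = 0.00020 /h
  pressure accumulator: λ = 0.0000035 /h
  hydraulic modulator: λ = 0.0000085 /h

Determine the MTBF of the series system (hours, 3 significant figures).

1130

Series of exponential components: λ_sys = Σ λ_i
λ_sys = 0.00019 + 0.00045 + 0.000033 + 0.00020 + 0.0000035 + 0.0000085 = 8.8500e-04 /h
MTBF = 1 / λ_sys = 1130 h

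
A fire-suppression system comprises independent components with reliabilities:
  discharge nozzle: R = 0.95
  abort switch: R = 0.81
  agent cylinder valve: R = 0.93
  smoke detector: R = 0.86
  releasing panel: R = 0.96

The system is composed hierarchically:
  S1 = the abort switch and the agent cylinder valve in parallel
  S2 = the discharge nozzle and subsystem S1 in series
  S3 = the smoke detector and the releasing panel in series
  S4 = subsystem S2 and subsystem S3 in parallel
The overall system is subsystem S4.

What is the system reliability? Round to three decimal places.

0.989

Parallel (abort switch and agent cylinder valve): 1 − (1 − 0.81000)(1 − 0.93000) = 0.98670
Series (discharge nozzle and [0.98670]): 0.95000 × 0.98670 = 0.93737
Series (smoke detector and releasing panel): 0.86000 × 0.96000 = 0.82560
Parallel ([0.93737] and [0.82560]): 1 − (1 − 0.93737)(1 − 0.82560) = 0.989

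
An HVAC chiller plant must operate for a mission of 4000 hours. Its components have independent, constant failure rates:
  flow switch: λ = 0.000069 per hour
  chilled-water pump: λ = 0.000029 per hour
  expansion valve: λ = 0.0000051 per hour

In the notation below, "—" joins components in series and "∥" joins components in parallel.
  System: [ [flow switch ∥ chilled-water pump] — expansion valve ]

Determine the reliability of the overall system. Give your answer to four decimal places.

R(flow switch) = exp(−0.000069 × 4000) = 0.758813
R(chilled-water pump) = exp(−0.000029 × 4000) = 0.890475
R(expansion valve) = exp(−0.0000051 × 4000) = 0.979807
Parallel (flow switch and chilled-water pump): 1 − (1 − 0.758813)(1 − 0.890475) = 0.973584
Series ([0.973584] and expansion valve): 0.973584 × 0.979807 = 0.9539

0.9539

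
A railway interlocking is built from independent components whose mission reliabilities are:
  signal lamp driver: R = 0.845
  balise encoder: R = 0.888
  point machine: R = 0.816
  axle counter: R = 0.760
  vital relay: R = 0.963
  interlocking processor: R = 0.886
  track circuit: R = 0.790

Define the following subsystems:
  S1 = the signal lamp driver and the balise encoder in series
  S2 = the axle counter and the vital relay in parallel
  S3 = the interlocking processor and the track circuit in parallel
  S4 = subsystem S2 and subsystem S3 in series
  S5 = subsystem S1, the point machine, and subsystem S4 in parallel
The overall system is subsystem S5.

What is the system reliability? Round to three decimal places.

Series (signal lamp driver and balise encoder): 0.84500 × 0.88800 = 0.75036
Parallel (axle counter and vital relay): 1 − (1 − 0.76000)(1 − 0.96300) = 0.99112
Parallel (interlocking processor and track circuit): 1 − (1 − 0.88600)(1 − 0.79000) = 0.97606
Series ([0.99112] and [0.97606]): 0.99112 × 0.97606 = 0.96739
Parallel ([0.75036], point machine, and [0.96739]): 1 − (1 − 0.75036)(1 − 0.81600)(1 − 0.96739) = 0.999

0.999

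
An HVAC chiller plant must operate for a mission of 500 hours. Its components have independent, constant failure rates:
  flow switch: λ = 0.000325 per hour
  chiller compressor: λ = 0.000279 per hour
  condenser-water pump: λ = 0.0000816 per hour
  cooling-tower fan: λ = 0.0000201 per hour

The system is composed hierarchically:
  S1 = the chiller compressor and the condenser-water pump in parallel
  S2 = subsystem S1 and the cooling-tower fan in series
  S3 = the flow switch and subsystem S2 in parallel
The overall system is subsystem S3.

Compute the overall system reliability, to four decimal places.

R(flow switch) = exp(−0.000325 × 500) = 0.850016
R(chiller compressor) = exp(−0.000279 × 500) = 0.869793
R(condenser-water pump) = exp(−0.0000816 × 500) = 0.960021
R(cooling-tower fan) = exp(−0.0000201 × 500) = 0.990000
Parallel (chiller compressor and condenser-water pump): 1 − (1 − 0.869793)(1 − 0.960021) = 0.994794
Series ([0.994794] and cooling-tower fan): 0.994794 × 0.990000 = 0.984846
Parallel (flow switch and [0.984846]): 1 − (1 − 0.850016)(1 − 0.984846) = 0.9977

0.9977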